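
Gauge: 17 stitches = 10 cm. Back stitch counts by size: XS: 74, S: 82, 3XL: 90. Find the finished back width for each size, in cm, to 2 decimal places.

17/10 = 1.7 sts per cm.
XS: 74 / 1.7 = 43.529 → 43.53 cm.
S: 82 / 1.7 = 48.235 → 48.24 cm.
3XL: 90 / 1.7 = 52.941 → 52.94 cm.

XS 43.53 cm; S 48.24 cm; 3XL 52.94 cm.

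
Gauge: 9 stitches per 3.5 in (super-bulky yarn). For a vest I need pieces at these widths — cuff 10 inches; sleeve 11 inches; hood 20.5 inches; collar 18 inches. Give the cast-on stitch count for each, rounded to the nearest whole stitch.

cuff 26; sleeve 28; hood 53; collar 46.

Rate = 9/3.5 = 2.571 sts per in.
cuff: 10 × 2.571 = 25.71 → 26.
sleeve: 11 × 2.571 = 28.29 → 28.
hood: 20.5 × 2.571 = 52.71 → 53.
collar: 18 × 2.571 = 46.29 → 46.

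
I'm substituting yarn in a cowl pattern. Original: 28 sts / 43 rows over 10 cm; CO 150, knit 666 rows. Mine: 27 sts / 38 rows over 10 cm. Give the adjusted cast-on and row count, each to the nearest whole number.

Stitches: 150 × 27/28 = 144.64 → 145.
Rows: 666 × 38/43 = 588.56 → 589.

Cast on 145 stitches; work 589 rows.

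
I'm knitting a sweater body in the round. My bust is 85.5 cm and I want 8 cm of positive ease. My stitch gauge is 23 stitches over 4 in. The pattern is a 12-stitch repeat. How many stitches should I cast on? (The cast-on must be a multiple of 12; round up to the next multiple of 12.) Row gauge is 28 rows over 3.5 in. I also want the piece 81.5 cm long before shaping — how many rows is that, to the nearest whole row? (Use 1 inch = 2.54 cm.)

Finished = 85.5 + 8 = 93.5 cm.
93.5 cm × 1/2.54 = 36.81 inches.
23/4 = 5.75 sts per in; 36.81 × 5.75 = 211.66 sts.
Next multiple of 12 → 216.
81.5 cm = 32.09 inches; × 8 = 256.69 → 257 rows.

Cast on 216 stitches; work 257 rows.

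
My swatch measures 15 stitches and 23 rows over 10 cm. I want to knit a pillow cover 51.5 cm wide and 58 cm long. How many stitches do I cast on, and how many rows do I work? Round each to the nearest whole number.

Stitch gauge = 15/10 = 1.5 sts/cm; 51.5 × 1.5 = 77.25 → 77 sts.
Row gauge = 23/10 = 2.3 rows/cm; 58 × 2.3 = 133.40 → 133 rows.

Cast on 77 stitches and work 133 rows.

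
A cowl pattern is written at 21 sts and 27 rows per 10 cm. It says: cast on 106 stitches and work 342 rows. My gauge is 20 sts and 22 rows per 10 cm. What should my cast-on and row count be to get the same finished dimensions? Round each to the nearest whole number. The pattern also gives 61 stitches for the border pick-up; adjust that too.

Cast on 101 stitches; work 279 rows; border pick-up 58 stitches.

Stitches: 106 × 20/21 = 100.95 → 101.
Rows: 342 × 22/27 = 278.67 → 279.
border pick-up: 61 × 20/21 = 58.10 → 58.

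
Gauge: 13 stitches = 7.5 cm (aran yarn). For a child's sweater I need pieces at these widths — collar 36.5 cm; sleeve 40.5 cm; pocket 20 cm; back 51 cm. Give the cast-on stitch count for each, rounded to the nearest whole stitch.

Rate = 13/7.5 = 1.733 sts per cm.
collar: 36.5 × 1.733 = 63.27 → 63.
sleeve: 40.5 × 1.733 = 70.20 → 70.
pocket: 20 × 1.733 = 34.67 → 35.
back: 51 × 1.733 = 88.40 → 88.

collar 63; sleeve 70; pocket 35; back 88.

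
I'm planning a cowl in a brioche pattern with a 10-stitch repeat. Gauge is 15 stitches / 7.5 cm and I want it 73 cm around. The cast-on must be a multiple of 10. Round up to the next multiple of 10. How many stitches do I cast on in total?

15 / 7.5 = 2 sts per cm.
73 × 2 = 146.00 sts.
Next multiple of 10: 150.

CO 150 sts.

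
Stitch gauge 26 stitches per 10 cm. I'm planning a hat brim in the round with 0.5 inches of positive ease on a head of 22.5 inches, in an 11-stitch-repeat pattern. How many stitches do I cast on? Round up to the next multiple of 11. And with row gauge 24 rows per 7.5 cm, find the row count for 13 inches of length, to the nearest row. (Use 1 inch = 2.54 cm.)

Finished = 22.5 + 0.5 = 23 inches.
23 inches × 2.54 = 58.42 cm.
26/10 = 2.6 sts per cm; 58.42 × 2.6 = 151.89 sts.
Next multiple of 11 → 154.
13 inches = 33.02 cm; × 3.2 = 105.66 → 106 rows.

Cast on 154 stitches; work 106 rows.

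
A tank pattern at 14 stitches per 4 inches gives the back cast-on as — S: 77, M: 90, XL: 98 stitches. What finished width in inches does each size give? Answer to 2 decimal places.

S 22.00 inches; M 25.71 inches; XL 28.00 inches.

14/4 = 3.5 sts per in.
S: 77 / 3.5 = 22.000 → 22.00 in.
M: 90 / 3.5 = 25.714 → 25.71 in.
XL: 98 / 3.5 = 28.000 → 28.00 in.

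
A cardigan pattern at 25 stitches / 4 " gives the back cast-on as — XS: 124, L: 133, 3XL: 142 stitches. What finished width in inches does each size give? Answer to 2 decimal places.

XS 19.84 inches; L 21.28 inches; 3XL 22.72 inches.

25/4 = 6.25 sts per in.
XS: 124 / 6.25 = 19.840 → 19.84 in.
L: 133 / 6.25 = 21.280 → 21.28 in.
3XL: 142 / 6.25 = 22.720 → 22.72 in.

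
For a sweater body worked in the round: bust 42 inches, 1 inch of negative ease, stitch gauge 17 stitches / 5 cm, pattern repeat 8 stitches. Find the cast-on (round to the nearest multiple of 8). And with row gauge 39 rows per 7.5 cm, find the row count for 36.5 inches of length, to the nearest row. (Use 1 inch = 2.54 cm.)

Finished = 42 − 1 = 41 inches.
41 inches × 2.54 = 104.14 cm.
17/5 = 3.4 sts per cm; 104.14 × 3.4 = 354.08 sts.
Nearest multiple of 8 → 352.
36.5 inches = 92.71 cm; × 5.2 = 482.09 → 482 rows.

Cast on 352 stitches; work 482 rows.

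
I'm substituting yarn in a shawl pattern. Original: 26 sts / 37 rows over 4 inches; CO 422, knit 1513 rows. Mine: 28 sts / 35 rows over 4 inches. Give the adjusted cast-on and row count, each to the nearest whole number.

Cast on 454 stitches; work 1431 rows.

Stitches: 422 × 28/26 = 454.46 → 454.
Rows: 1513 × 35/37 = 1431.22 → 1431.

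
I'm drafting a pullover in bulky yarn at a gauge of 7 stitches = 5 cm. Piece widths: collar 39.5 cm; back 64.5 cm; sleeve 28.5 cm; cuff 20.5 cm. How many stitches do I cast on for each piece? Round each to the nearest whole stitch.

Rate = 7/5 = 1.4 sts per cm.
collar: 39.5 × 1.4 = 55.30 → 55.
back: 64.5 × 1.4 = 90.30 → 90.
sleeve: 28.5 × 1.4 = 39.90 → 40.
cuff: 20.5 × 1.4 = 28.70 → 29.

collar 55; back 90; sleeve 40; cuff 29.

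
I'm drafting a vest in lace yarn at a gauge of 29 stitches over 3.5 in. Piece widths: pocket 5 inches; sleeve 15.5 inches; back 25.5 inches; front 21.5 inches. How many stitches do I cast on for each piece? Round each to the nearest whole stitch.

Rate = 29/3.5 = 8.286 sts per in.
pocket: 5 × 8.286 = 41.43 → 41.
sleeve: 15.5 × 8.286 = 128.43 → 128.
back: 25.5 × 8.286 = 211.29 → 211.
front: 21.5 × 8.286 = 178.14 → 178.

pocket 41; sleeve 128; back 211; front 178.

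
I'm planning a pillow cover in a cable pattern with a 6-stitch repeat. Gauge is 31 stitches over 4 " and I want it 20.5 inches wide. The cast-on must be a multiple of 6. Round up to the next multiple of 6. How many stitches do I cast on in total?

CO 162 sts.

31 / 4 = 7.75 sts per inch.
20.5 × 7.75 = 158.88 sts.
Next multiple of 6: 162.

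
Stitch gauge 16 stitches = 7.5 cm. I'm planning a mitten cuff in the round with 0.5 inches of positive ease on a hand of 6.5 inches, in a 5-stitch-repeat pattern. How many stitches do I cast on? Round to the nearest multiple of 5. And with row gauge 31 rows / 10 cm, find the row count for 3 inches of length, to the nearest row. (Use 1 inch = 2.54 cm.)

Finished = 6.5 + 0.5 = 7 inches.
7 inches × 2.54 = 17.78 cm.
16/7.5 = 2.133 sts per cm; 17.78 × 2.133 = 37.93 sts.
Nearest multiple of 5 → 40.
3 inches = 7.62 cm; × 3.1 = 23.62 → 24 rows.

Cast on 40 stitches; work 24 rows.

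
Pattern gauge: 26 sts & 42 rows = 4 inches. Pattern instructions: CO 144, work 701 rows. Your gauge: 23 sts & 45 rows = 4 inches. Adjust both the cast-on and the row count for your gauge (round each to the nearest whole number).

Cast on 127 stitches; work 751 rows.

Stitches: 144 × 23/26 = 127.38 → 127.
Rows: 701 × 45/42 = 751.07 → 751.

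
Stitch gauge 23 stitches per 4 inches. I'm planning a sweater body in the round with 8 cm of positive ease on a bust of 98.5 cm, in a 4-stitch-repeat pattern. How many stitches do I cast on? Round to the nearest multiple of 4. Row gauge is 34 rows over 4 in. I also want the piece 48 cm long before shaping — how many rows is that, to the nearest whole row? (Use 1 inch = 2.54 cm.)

Cast on 240 stitches; work 161 rows.

Finished = 98.5 + 8 = 106.5 cm.
106.5 cm × 1/2.54 = 41.93 inches.
23/4 = 5.75 sts per in; 41.93 × 5.75 = 241.09 sts.
Nearest multiple of 4 → 240.
48 cm = 18.90 inches; × 8.5 = 160.63 → 161 rows.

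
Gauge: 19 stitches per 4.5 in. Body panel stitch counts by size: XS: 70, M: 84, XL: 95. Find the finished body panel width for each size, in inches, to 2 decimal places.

XS 16.58 inches; M 19.89 inches; XL 22.50 inches.

19/4.5 = 4.222 sts per in.
XS: 70 / 4.222 = 16.579 → 16.58 in.
M: 84 / 4.222 = 19.895 → 19.89 in.
XL: 95 / 4.222 = 22.500 → 22.50 in.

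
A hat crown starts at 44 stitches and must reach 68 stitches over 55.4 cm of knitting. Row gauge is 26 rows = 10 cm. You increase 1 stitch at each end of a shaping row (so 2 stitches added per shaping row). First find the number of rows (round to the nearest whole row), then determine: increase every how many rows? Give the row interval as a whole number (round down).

Increase every 12th row.

Rows = 55.4 × 2.6 = 144.0 → 144 rows.
Stitches to add: 24 → 12 shaping rows (at 2 st each).
144 / 12 = 12.00 → every 12 rows.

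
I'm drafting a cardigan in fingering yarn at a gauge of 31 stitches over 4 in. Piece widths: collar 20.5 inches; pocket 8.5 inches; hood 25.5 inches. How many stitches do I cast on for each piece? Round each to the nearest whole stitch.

Rate = 31/4 = 7.75 sts per in.
collar: 20.5 × 7.75 = 158.88 → 159.
pocket: 8.5 × 7.75 = 65.88 → 66.
hood: 25.5 × 7.75 = 197.62 → 198.

collar 159; pocket 66; hood 198.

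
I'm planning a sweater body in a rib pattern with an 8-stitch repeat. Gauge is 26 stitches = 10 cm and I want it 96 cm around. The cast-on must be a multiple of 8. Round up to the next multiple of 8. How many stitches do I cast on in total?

26 / 10 = 2.6 sts per cm.
96 × 2.6 = 249.60 sts.
Next multiple of 8: 256.

256 stitches.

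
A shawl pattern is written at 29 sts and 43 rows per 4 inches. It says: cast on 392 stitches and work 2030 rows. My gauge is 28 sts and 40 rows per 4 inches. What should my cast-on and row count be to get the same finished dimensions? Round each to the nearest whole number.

Cast on 378 stitches; work 1888 rows.

Stitches: 392 × 28/29 = 378.48 → 378.
Rows: 2030 × 40/43 = 1888.37 → 1888.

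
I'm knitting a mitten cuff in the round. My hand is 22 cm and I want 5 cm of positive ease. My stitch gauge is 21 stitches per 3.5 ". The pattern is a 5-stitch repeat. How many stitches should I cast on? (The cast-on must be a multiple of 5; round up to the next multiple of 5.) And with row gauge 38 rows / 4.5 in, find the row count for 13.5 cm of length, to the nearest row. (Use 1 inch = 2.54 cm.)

Finished = 22 + 5 = 27 cm.
27 cm × 1/2.54 = 10.63 inches.
21/3.5 = 6 sts per in; 10.63 × 6 = 63.78 sts.
Next multiple of 5 → 65.
13.5 cm = 5.31 inches; × 8.444 = 44.88 → 45 rows.

Cast on 65 stitches; work 45 rows.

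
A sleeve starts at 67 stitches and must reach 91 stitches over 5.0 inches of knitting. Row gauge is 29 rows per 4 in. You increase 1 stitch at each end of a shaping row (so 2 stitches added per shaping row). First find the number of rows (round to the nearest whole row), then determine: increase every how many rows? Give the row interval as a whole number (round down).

Rows = 5.0 × 7.25 = 36.2 → 36 rows.
Stitches to add: 24 → 12 shaping rows (at 2 st each).
36 / 12 = 3.00 → every 3 rows.

Increase every 3rd row.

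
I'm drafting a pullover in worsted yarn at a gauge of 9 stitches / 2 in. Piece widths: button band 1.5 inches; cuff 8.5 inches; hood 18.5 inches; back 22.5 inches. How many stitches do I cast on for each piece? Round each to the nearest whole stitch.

Rate = 9/2 = 4.5 sts per in.
button band: 1.5 × 4.5 = 6.75 → 7.
cuff: 8.5 × 4.5 = 38.25 → 38.
hood: 18.5 × 4.5 = 83.25 → 83.
back: 22.5 × 4.5 = 101.25 → 101.

button band 7; cuff 38; hood 83; back 101.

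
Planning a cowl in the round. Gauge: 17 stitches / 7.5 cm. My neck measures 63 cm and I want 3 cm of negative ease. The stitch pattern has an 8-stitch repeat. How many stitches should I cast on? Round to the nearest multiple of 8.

Cast on 136 stitches.

Finished = 63 − 3 = 60 cm.
17 / 7.5 = 2.267 sts/cm.
60 × 2.267 = 136.00 sts.
Nearest multiple of 8: 136.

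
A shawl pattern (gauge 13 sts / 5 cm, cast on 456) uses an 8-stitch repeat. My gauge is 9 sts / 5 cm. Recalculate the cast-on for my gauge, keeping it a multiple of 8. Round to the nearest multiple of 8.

456 × 9 / 13 = 315.69.
Nearest multiple of 8: 312.

Cast on 312 stitches.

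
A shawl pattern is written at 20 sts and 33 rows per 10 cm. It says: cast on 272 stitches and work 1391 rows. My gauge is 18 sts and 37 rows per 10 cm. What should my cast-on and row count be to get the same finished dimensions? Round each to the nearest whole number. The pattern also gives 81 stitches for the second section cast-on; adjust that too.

Stitches: 272 × 18/20 = 244.80 → 245.
Rows: 1391 × 37/33 = 1559.61 → 1560.
second section cast-on: 81 × 18/20 = 72.90 → 73.

Cast on 245 stitches; work 1560 rows; second section cast-on 73 stitches.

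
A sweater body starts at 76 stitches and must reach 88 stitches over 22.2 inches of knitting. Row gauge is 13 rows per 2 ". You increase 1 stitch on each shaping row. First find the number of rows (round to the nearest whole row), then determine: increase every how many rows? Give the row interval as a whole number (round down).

Rows = 22.2 × 6.5 = 144.3 → 144 rows.
Stitches to add: 12 → 12 shaping rows (at 1 st each).
144 / 12 = 12.00 → every 12 rows.

Increase every 12th row.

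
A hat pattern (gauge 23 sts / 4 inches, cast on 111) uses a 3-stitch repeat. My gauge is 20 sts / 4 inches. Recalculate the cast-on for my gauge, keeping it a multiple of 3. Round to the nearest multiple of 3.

111 × 20 / 23 = 96.52.
Nearest multiple of 3: 96.

Cast on 96 stitches.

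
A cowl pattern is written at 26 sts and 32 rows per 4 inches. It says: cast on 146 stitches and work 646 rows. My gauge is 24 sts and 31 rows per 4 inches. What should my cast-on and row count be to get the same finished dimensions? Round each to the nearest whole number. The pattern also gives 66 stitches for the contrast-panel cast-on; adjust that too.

Cast on 135 stitches; work 626 rows; contrast-panel cast-on 61 stitches.

Stitches: 146 × 24/26 = 134.77 → 135.
Rows: 646 × 31/32 = 625.81 → 626.
contrast-panel cast-on: 66 × 24/26 = 60.92 → 61.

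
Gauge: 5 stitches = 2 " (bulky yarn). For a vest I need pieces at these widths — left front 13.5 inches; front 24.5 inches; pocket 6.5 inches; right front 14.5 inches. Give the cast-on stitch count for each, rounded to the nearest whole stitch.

left front 34; front 61; pocket 16; right front 36.

Rate = 5/2 = 2.5 sts per in.
left front: 13.5 × 2.5 = 33.75 → 34.
front: 24.5 × 2.5 = 61.25 → 61.
pocket: 6.5 × 2.5 = 16.25 → 16.
right front: 14.5 × 2.5 = 36.25 → 36.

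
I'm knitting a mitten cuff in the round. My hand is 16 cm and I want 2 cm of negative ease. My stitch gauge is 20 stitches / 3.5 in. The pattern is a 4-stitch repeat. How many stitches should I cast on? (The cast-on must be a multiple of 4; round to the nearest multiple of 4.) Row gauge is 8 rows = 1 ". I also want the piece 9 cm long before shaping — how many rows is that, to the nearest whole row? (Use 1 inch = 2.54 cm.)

Finished = 16 − 2 = 14 cm.
14 cm × 1/2.54 = 5.51 inches.
20/3.5 = 5.714 sts per in; 5.51 × 5.714 = 31.50 sts.
Nearest multiple of 4 → 32.
9 cm = 3.54 inches; × 8 = 28.35 → 28 rows.

Cast on 32 stitches; work 28 rows.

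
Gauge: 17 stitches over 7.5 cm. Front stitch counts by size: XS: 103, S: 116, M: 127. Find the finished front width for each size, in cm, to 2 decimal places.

XS 45.44 cm; S 51.18 cm; M 56.03 cm.

17/7.5 = 2.267 sts per cm.
XS: 103 / 2.267 = 45.441 → 45.44 cm.
S: 116 / 2.267 = 51.176 → 51.18 cm.
M: 127 / 2.267 = 56.029 → 56.03 cm.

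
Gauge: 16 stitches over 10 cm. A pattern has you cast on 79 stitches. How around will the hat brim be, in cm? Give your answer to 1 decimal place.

16 stitches / 10 cm = 1.6 stitches per cm.
79 / 1.6 = 49.38 cm.

49.4 cm.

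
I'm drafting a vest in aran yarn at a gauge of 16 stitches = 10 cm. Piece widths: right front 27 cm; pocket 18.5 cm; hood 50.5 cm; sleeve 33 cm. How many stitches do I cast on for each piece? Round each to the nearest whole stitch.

Rate = 16/10 = 1.6 sts per cm.
right front: 27 × 1.6 = 43.20 → 43.
pocket: 18.5 × 1.6 = 29.60 → 30.
hood: 50.5 × 1.6 = 80.80 → 81.
sleeve: 33 × 1.6 = 52.80 → 53.

right front 43; pocket 30; hood 81; sleeve 53.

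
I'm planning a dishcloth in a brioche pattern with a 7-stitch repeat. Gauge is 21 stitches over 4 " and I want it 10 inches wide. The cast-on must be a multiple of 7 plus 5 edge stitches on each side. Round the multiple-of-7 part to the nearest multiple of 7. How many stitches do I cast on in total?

Cast on 52 stitches.

21 / 4 = 5.25 sts per inch.
10 × 5.25 = 52.50 sts.
Less 10 edge sts → 42.50 for the repeat.
Nearest multiple of 7: 42.
Add back 10 edge sts → 52.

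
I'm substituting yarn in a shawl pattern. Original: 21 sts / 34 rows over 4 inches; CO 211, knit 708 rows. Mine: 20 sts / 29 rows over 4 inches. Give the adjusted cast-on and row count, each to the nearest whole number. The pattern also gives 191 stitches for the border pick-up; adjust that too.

Stitches: 211 × 20/21 = 200.95 → 201.
Rows: 708 × 29/34 = 603.88 → 604.
border pick-up: 191 × 20/21 = 181.90 → 182.

Cast on 201 stitches; work 604 rows; border pick-up 182 stitches.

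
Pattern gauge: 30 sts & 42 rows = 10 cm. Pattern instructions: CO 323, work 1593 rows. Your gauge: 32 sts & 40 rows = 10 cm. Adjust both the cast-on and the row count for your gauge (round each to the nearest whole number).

Cast on 345 stitches; work 1517 rows.

Stitches: 323 × 32/30 = 344.53 → 345.
Rows: 1593 × 40/42 = 1517.14 → 1517.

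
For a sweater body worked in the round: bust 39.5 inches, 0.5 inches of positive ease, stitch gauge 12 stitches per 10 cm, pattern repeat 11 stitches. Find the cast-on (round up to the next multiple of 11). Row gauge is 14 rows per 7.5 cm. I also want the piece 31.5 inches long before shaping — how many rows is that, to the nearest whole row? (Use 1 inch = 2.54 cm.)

Cast on 132 stitches; work 149 rows.

Finished = 39.5 + 0.5 = 40 inches.
40 inches × 2.54 = 101.60 cm.
12/10 = 1.2 sts per cm; 101.60 × 1.2 = 121.92 sts.
Next multiple of 11 → 132.
31.5 inches = 80.01 cm; × 1.867 = 149.35 → 149 rows.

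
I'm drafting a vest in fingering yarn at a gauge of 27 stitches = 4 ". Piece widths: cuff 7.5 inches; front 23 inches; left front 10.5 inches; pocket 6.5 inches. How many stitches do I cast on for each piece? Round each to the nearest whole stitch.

cuff 51; front 155; left front 71; pocket 44.

Rate = 27/4 = 6.75 sts per in.
cuff: 7.5 × 6.75 = 50.62 → 51.
front: 23 × 6.75 = 155.25 → 155.
left front: 10.5 × 6.75 = 70.88 → 71.
pocket: 6.5 × 6.75 = 43.88 → 44.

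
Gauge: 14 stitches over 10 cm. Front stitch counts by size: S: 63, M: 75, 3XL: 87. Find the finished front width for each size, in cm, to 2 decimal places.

14/10 = 1.4 sts per cm.
S: 63 / 1.4 = 45.000 → 45.00 cm.
M: 75 / 1.4 = 53.571 → 53.57 cm.
3XL: 87 / 1.4 = 62.143 → 62.14 cm.

S 45.00 cm; M 53.57 cm; 3XL 62.14 cm.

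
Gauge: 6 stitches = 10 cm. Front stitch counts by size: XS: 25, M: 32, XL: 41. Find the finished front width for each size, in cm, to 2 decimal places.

6/10 = 0.6 sts per cm.
XS: 25 / 0.6 = 41.667 → 41.67 cm.
M: 32 / 0.6 = 53.333 → 53.33 cm.
XL: 41 / 0.6 = 68.333 → 68.33 cm.

XS 41.67 cm; M 53.33 cm; XL 68.33 cm.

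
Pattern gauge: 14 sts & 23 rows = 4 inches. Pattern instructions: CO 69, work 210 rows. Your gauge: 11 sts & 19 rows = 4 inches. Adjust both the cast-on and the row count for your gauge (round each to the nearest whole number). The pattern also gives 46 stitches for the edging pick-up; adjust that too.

Stitches: 69 × 11/14 = 54.21 → 54.
Rows: 210 × 19/23 = 173.48 → 173.
edging pick-up: 46 × 11/14 = 36.14 → 36.

Cast on 54 stitches; work 173 rows; edging pick-up 36 stitches.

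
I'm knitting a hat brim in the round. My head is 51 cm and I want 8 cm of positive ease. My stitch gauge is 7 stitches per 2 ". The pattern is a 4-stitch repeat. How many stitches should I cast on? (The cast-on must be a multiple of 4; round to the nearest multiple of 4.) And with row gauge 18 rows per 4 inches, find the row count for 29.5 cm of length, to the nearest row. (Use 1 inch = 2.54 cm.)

Finished = 51 + 8 = 59 cm.
59 cm × 1/2.54 = 23.23 inches.
7/2 = 3.5 sts per in; 23.23 × 3.5 = 81.30 sts.
Nearest multiple of 4 → 80.
29.5 cm = 11.61 inches; × 4.5 = 52.26 → 52 rows.

Cast on 80 stitches; work 52 rows.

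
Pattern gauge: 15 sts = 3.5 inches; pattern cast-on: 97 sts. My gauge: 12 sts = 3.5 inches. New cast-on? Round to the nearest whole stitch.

CO 78 sts.

Scale factor = 12 / 15 = 0.800.
97 × 12 / 15 = 77.60 sts.
→ 78 sts.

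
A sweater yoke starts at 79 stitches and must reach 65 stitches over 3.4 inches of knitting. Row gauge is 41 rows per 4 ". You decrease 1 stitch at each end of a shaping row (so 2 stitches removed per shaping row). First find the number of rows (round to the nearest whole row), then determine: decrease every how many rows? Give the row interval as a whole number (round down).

Decrease every 5th row.

Rows = 3.4 × 10.25 = 34.9 → 35 rows.
Stitches to remove: 14 → 7 shaping rows (at 2 st each).
35 / 7 = 5.00 → every 5 rows.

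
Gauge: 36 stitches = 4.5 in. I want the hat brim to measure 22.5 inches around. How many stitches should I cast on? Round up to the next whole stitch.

180 stitches.

36 stitches / 4.5 in = 8 stitches per inch.
22.5 × 8 = 180.00 stitches.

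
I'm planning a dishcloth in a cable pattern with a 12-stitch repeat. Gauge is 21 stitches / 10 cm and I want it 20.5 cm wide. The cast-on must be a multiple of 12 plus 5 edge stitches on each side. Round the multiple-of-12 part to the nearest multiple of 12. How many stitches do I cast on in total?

21 / 10 = 2.1 sts per cm.
20.5 × 2.1 = 43.05 sts.
Less 10 edge sts → 33.05 for the repeat.
Nearest multiple of 12: 36.
Add back 10 edge sts → 46.

46 stitches.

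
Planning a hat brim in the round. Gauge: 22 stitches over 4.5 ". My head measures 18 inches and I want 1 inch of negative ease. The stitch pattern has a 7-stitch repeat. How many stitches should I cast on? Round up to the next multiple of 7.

Finished = 18 − 1 = 17 inches.
22 / 4.5 = 4.889 sts/in.
17 × 4.889 = 83.11 sts.
Next multiple of 7: 84.

CO 84 sts.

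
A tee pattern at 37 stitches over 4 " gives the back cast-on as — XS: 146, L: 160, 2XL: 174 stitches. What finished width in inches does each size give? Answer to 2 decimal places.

37/4 = 9.25 sts per in.
XS: 146 / 9.25 = 15.784 → 15.78 in.
L: 160 / 9.25 = 17.297 → 17.30 in.
2XL: 174 / 9.25 = 18.811 → 18.81 in.

XS 15.78 inches; L 17.30 inches; 2XL 18.81 inches.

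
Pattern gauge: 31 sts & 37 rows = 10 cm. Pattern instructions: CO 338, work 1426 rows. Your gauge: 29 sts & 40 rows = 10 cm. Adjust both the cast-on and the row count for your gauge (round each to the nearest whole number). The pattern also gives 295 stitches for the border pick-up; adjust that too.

Cast on 316 stitches; work 1542 rows; border pick-up 276 stitches.

Stitches: 338 × 29/31 = 316.19 → 316.
Rows: 1426 × 40/37 = 1541.62 → 1542.
border pick-up: 295 × 29/31 = 275.97 → 276.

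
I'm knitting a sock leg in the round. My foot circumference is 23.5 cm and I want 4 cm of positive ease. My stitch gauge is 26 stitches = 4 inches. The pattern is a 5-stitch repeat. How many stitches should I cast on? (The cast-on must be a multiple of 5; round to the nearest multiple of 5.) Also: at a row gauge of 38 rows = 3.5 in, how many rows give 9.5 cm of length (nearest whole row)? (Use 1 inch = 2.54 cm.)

Cast on 70 stitches; work 41 rows.

Finished = 23.5 + 4 = 27.5 cm.
27.5 cm × 1/2.54 = 10.83 inches.
26/4 = 6.5 sts per in; 10.83 × 6.5 = 70.37 sts.
Nearest multiple of 5 → 70.
9.5 cm = 3.74 inches; × 10.857 = 40.61 → 41 rows.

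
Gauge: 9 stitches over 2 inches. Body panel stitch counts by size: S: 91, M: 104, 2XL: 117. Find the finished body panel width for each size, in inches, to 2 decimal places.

9/2 = 4.5 sts per in.
S: 91 / 4.5 = 20.222 → 20.22 in.
M: 104 / 4.5 = 23.111 → 23.11 in.
2XL: 117 / 4.5 = 26.000 → 26.00 in.

S 20.22 inches; M 23.11 inches; 2XL 26.00 inches.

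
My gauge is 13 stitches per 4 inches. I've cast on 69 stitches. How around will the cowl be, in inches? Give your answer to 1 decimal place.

13 stitches / 4 inch = 3.25 stitches per inch.
69 / 3.25 = 21.23 inches.

21.2 inches.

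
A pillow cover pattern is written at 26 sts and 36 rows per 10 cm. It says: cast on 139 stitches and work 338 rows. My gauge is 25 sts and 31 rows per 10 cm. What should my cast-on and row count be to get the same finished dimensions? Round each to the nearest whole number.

Stitches: 139 × 25/26 = 133.65 → 134.
Rows: 338 × 31/36 = 291.06 → 291.

Cast on 134 stitches; work 291 rows.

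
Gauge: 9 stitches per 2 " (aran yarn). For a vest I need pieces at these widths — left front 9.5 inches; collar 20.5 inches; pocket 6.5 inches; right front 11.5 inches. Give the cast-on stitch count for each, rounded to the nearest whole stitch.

left front 43; collar 92; pocket 29; right front 52.

Rate = 9/2 = 4.5 sts per in.
left front: 9.5 × 4.5 = 42.75 → 43.
collar: 20.5 × 4.5 = 92.25 → 92.
pocket: 6.5 × 4.5 = 29.25 → 29.
right front: 11.5 × 4.5 = 51.75 → 52.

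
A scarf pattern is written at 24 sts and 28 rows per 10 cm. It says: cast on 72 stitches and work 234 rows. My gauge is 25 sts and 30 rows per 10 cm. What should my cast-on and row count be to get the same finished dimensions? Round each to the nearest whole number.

Stitches: 72 × 25/24 = 75.00 → 75.
Rows: 234 × 30/28 = 250.71 → 251.

Cast on 75 stitches; work 251 rows.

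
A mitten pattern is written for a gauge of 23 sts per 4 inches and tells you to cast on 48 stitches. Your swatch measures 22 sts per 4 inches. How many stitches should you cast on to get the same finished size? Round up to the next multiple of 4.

CO 48 sts.

Scale factor = 22 / 23 = 0.957.
48 × 22 / 23 = 45.91 sts.
→ 48 sts.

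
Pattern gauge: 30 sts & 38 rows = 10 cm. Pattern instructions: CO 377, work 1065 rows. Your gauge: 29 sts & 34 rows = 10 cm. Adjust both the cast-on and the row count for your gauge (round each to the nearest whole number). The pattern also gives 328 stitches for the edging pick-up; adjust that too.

Cast on 364 stitches; work 953 rows; edging pick-up 317 stitches.

Stitches: 377 × 29/30 = 364.43 → 364.
Rows: 1065 × 34/38 = 952.89 → 953.
edging pick-up: 328 × 29/30 = 317.07 → 317.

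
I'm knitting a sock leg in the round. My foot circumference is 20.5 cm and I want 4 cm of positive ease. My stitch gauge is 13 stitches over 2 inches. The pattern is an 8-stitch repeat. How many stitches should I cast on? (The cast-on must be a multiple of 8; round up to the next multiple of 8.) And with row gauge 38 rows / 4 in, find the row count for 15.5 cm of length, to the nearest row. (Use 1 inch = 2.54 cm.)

Finished = 20.5 + 4 = 24.5 cm.
24.5 cm × 1/2.54 = 9.65 inches.
13/2 = 6.5 sts per in; 9.65 × 6.5 = 62.70 sts.
Next multiple of 8 → 64.
15.5 cm = 6.10 inches; × 9.5 = 57.97 → 58 rows.

Cast on 64 stitches; work 58 rows.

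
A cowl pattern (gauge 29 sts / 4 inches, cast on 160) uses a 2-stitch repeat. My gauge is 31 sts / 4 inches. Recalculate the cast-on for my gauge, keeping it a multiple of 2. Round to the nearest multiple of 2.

CO 172 sts.

160 × 31 / 29 = 171.03.
Nearest multiple of 2: 172.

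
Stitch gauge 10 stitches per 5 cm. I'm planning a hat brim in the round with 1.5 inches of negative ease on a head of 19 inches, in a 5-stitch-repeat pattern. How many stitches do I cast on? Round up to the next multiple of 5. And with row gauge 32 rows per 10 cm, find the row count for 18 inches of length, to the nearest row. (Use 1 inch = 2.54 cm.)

Cast on 90 stitches; work 146 rows.

Finished = 19 − 1.5 = 17.5 inches.
17.5 inches × 2.54 = 44.45 cm.
10/5 = 2 sts per cm; 44.45 × 2 = 88.90 sts.
Next multiple of 5 → 90.
18 inches = 45.72 cm; × 3.2 = 146.30 → 146 rows.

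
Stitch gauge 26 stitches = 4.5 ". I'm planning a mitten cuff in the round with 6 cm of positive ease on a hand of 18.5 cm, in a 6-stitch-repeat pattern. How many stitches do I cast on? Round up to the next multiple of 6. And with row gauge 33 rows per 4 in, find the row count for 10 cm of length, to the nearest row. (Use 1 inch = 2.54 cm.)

Cast on 60 stitches; work 32 rows.

Finished = 18.5 + 6 = 24.5 cm.
24.5 cm × 1/2.54 = 9.65 inches.
26/4.5 = 5.778 sts per in; 9.65 × 5.778 = 55.73 sts.
Next multiple of 6 → 60.
10 cm = 3.94 inches; × 8.25 = 32.48 → 32 rows.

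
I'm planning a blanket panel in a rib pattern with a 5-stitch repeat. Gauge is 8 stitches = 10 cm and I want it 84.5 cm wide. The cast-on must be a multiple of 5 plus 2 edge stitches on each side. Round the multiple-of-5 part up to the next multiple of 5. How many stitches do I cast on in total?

8 / 10 = 0.8 sts per cm.
84.5 × 0.8 = 67.60 sts.
Less 4 edge sts → 63.60 for the repeat.
Next multiple of 5: 65.
Add back 4 edge sts → 69.

69 stitches.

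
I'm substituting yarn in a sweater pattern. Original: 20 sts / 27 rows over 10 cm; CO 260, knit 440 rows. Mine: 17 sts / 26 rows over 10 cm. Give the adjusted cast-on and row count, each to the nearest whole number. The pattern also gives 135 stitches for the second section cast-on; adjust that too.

Stitches: 260 × 17/20 = 221.00 → 221.
Rows: 440 × 26/27 = 423.70 → 424.
second section cast-on: 135 × 17/20 = 114.75 → 115.

Cast on 221 stitches; work 424 rows; second section cast-on 115 stitches.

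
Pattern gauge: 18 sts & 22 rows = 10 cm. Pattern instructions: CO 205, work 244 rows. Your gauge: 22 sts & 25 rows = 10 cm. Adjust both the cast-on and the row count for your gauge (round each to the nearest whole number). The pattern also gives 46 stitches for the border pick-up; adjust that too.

Cast on 251 stitches; work 277 rows; border pick-up 56 stitches.

Stitches: 205 × 22/18 = 250.56 → 251.
Rows: 244 × 25/22 = 277.27 → 277.
border pick-up: 46 × 22/18 = 56.22 → 56.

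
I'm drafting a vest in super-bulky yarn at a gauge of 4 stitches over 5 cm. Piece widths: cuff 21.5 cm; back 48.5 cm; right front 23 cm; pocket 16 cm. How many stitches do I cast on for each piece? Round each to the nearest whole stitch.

cuff 17; back 39; right front 18; pocket 13.

Rate = 4/5 = 0.8 sts per cm.
cuff: 21.5 × 0.8 = 17.20 → 17.
back: 48.5 × 0.8 = 38.80 → 39.
right front: 23 × 0.8 = 18.40 → 18.
pocket: 16 × 0.8 = 12.80 → 13.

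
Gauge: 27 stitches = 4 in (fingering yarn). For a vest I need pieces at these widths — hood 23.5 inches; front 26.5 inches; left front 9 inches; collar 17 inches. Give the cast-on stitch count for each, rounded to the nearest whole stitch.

hood 159; front 179; left front 61; collar 115.

Rate = 27/4 = 6.75 sts per in.
hood: 23.5 × 6.75 = 158.62 → 159.
front: 26.5 × 6.75 = 178.88 → 179.
left front: 9 × 6.75 = 60.75 → 61.
collar: 17 × 6.75 = 114.75 → 115.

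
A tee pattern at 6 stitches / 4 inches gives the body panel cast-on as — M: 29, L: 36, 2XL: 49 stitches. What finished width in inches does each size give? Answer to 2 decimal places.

6/4 = 1.5 sts per in.
M: 29 / 1.5 = 19.333 → 19.33 in.
L: 36 / 1.5 = 24.000 → 24.00 in.
2XL: 49 / 1.5 = 32.667 → 32.67 in.

M 19.33 inches; L 24.00 inches; 2XL 32.67 inches.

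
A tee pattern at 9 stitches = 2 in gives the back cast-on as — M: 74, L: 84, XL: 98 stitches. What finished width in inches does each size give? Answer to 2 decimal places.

M 16.44 inches; L 18.67 inches; XL 21.78 inches.

9/2 = 4.5 sts per in.
M: 74 / 4.5 = 16.444 → 16.44 in.
L: 84 / 4.5 = 18.667 → 18.67 in.
XL: 98 / 4.5 = 21.778 → 21.78 in.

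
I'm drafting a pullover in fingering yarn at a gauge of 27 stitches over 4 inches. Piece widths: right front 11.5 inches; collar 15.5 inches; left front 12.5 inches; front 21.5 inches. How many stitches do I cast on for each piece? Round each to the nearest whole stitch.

right front 78; collar 105; left front 84; front 145.

Rate = 27/4 = 6.75 sts per in.
right front: 11.5 × 6.75 = 77.62 → 78.
collar: 15.5 × 6.75 = 104.62 → 105.
left front: 12.5 × 6.75 = 84.38 → 84.
front: 21.5 × 6.75 = 145.12 → 145.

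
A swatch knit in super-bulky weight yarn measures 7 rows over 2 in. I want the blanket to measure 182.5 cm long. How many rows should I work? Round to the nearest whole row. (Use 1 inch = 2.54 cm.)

251 rows.

182.5 cm = 71.85 in.
7 rows / 2 in = 3.5 rows per inch.
71.85 × 3.5 = 251.48 rows.
Round to nearest → 251.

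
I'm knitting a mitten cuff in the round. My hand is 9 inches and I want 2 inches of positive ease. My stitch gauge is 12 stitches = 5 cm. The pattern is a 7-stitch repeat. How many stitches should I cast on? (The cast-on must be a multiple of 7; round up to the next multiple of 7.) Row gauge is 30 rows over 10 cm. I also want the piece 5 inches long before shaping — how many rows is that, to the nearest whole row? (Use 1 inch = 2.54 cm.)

Cast on 70 stitches; work 38 rows.

Finished = 9 + 2 = 11 inches.
11 inches × 2.54 = 27.94 cm.
12/5 = 2.4 sts per cm; 27.94 × 2.4 = 67.06 sts.
Next multiple of 7 → 70.
5 inches = 12.70 cm; × 3 = 38.10 → 38 rows.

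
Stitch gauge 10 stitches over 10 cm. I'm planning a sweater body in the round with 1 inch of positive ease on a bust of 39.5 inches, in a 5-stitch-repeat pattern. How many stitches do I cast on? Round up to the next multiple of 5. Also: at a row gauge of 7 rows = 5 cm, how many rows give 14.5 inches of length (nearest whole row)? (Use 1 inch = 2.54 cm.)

Finished = 39.5 + 1 = 40.5 inches.
40.5 inches × 2.54 = 102.87 cm.
10/10 = 1 sts per cm; 102.87 × 1 = 102.87 sts.
Next multiple of 5 → 105.
14.5 inches = 36.83 cm; × 1.4 = 51.56 → 52 rows.

Cast on 105 stitches; work 52 rows.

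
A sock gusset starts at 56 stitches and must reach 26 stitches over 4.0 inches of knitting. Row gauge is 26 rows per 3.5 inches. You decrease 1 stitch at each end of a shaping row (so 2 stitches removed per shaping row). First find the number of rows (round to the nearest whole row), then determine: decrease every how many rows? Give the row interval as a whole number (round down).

Rows = 4.0 × 7.429 = 29.7 → 30 rows.
Stitches to remove: 30 → 15 shaping rows (at 2 st each).
30 / 15 = 2.00 → every 2 rows.

Decrease every 2nd row.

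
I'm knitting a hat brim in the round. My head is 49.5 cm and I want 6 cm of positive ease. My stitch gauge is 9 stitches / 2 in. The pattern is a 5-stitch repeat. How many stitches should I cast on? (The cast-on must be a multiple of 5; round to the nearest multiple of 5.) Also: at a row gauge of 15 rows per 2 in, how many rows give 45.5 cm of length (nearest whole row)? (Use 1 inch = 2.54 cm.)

Cast on 100 stitches; work 134 rows.

Finished = 49.5 + 6 = 55.5 cm.
55.5 cm × 1/2.54 = 21.85 inches.
9/2 = 4.5 sts per in; 21.85 × 4.5 = 98.33 sts.
Nearest multiple of 5 → 100.
45.5 cm = 17.91 inches; × 7.5 = 134.35 → 134 rows.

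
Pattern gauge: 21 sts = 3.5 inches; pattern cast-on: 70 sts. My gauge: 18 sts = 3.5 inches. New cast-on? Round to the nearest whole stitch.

CO 60 sts.

Scale factor = 18 / 21 = 0.857.
70 × 18 / 21 = 60.00 sts.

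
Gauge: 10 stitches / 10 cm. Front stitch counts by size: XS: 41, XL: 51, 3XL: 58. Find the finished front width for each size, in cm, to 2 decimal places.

10/10 = 1 sts per cm.
XS: 41 / 1 = 41.000 → 41.00 cm.
XL: 51 / 1 = 51.000 → 51.00 cm.
3XL: 58 / 1 = 58.000 → 58.00 cm.

XS 41.00 cm; XL 51.00 cm; 3XL 58.00 cm.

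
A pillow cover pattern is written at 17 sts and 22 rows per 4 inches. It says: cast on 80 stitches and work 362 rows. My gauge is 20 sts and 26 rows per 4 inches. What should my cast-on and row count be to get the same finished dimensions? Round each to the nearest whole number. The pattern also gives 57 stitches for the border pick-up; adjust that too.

Stitches: 80 × 20/17 = 94.12 → 94.
Rows: 362 × 26/22 = 427.82 → 428.
border pick-up: 57 × 20/17 = 67.06 → 67.

Cast on 94 stitches; work 428 rows; border pick-up 67 stitches.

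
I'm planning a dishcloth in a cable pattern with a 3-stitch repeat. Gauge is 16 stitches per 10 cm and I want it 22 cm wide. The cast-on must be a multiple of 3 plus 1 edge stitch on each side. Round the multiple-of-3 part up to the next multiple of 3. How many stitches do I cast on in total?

16 / 10 = 1.6 sts per cm.
22 × 1.6 = 35.20 sts.
Less 2 edge sts → 33.20 for the repeat.
Next multiple of 3: 36.
Add back 2 edge sts → 38.

CO 38 sts.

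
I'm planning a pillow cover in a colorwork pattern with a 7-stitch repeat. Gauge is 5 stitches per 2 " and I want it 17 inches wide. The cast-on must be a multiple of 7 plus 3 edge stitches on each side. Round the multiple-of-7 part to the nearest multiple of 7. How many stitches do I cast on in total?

5 / 2 = 2.5 sts per inch.
17 × 2.5 = 42.50 sts.
Less 6 edge sts → 36.50 for the repeat.
Nearest multiple of 7: 35.
Add back 6 edge sts → 41.

41 stitches.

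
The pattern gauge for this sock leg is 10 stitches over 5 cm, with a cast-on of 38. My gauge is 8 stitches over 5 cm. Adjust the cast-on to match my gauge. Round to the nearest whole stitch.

CO 30 sts.

Scale factor = 8 / 10 = 0.800.
38 × 8 / 10 = 30.40 sts.
→ 30 sts.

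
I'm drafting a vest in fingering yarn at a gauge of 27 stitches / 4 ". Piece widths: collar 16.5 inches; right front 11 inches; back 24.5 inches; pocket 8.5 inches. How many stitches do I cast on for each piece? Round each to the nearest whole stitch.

Rate = 27/4 = 6.75 sts per in.
collar: 16.5 × 6.75 = 111.38 → 111.
right front: 11 × 6.75 = 74.25 → 74.
back: 24.5 × 6.75 = 165.38 → 165.
pocket: 8.5 × 6.75 = 57.38 → 57.

collar 111; right front 74; back 165; pocket 57.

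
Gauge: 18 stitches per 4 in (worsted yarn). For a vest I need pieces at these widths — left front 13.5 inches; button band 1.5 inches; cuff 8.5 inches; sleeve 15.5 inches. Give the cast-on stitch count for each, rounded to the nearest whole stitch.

left front 61; button band 7; cuff 38; sleeve 70.

Rate = 18/4 = 4.5 sts per in.
left front: 13.5 × 4.5 = 60.75 → 61.
button band: 1.5 × 4.5 = 6.75 → 7.
cuff: 8.5 × 4.5 = 38.25 → 38.
sleeve: 15.5 × 4.5 = 69.75 → 70.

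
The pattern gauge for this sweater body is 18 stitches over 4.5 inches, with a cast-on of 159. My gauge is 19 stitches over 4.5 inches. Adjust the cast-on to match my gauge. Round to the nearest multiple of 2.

Scale factor = 19 / 18 = 1.056.
159 × 19 / 18 = 167.83 sts.
→ 168 sts.

168 stitches.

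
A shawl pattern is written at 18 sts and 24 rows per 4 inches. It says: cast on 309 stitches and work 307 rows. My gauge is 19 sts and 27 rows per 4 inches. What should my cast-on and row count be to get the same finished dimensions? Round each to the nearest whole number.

Stitches: 309 × 19/18 = 326.17 → 326.
Rows: 307 × 27/24 = 345.38 → 345.

Cast on 326 stitches; work 345 rows.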